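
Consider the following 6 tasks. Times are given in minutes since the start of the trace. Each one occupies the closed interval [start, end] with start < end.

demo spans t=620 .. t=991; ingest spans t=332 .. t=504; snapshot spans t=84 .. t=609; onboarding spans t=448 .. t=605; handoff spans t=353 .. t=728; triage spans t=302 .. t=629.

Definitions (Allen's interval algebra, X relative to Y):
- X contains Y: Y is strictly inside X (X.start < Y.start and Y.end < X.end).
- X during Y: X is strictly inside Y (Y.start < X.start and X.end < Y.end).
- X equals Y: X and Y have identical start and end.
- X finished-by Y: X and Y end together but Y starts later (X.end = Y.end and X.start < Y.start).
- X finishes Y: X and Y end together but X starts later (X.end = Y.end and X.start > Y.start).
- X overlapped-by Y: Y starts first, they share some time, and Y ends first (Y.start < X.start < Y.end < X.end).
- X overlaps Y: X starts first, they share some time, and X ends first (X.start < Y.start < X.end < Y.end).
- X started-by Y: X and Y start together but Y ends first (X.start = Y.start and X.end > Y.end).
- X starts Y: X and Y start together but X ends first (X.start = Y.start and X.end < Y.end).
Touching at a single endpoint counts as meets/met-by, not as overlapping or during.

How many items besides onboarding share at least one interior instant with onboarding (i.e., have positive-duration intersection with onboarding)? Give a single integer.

4

Target onboarding = [t=448, t=605].
demo [t=620, t=991] → after → no.
handoff [t=353, t=728] → contains → counts.
ingest [t=332, t=504] → overlaps → counts.
snapshot [t=84, t=609] → contains → counts.
triage [t=302, t=629] → contains → counts.
Total: 4.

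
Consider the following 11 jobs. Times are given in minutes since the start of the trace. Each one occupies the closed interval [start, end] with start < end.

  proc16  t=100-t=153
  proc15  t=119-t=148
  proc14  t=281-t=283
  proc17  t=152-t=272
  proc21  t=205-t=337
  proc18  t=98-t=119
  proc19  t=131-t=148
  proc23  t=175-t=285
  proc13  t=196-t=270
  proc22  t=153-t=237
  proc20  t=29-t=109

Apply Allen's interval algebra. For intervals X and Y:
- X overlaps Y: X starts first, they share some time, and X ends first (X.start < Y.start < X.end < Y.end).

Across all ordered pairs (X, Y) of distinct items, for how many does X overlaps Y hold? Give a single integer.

11

Checking all 110 ordered pairs for relation 'overlaps'; matching pairs in alphabetical order:
(proc13, proc21): proc13 overlaps proc21 ✓
(proc16, proc17): proc16 overlaps proc17 ✓
(proc17, proc21): proc17 overlaps proc21 ✓
(proc17, proc23): proc17 overlaps proc23 ✓
(proc18, proc16): proc18 overlaps proc16 ✓
(proc20, proc16): proc20 overlaps proc16 ✓
(proc20, proc18): proc20 overlaps proc18 ✓
(proc22, proc13): proc22 overlaps proc13 ✓
(proc22, proc21): proc22 overlaps proc21 ✓
(proc22, proc23): proc22 overlaps proc23 ✓
(proc23, proc21): proc23 overlaps proc21 ✓
Count: 11.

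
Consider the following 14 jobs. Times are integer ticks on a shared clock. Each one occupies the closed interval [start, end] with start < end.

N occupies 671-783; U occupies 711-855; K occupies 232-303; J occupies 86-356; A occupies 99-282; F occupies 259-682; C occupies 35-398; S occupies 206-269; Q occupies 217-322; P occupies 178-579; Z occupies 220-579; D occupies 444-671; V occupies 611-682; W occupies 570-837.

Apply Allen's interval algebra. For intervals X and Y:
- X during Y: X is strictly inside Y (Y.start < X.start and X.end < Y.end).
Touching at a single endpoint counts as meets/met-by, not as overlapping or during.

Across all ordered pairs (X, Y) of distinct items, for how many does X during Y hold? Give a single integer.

18

Checking all 182 ordered pairs for relation 'during'; matching pairs in alphabetical order:
(A, C): A during C ✓
(A, J): A during J ✓
(D, F): D during F ✓
(J, C): J during C ✓
(K, C): K during C ✓
(K, J): K during J ✓
(K, P): K during P ✓
(K, Q): K during Q ✓
(K, Z): K during Z ✓
(N, W): N during W ✓
(Q, C): Q during C ✓
(Q, J): Q during J ✓
(Q, P): Q during P ✓
(S, A): S during A ✓
(S, C): S during C ✓
(S, J): S during J ✓
(S, P): S during P ✓
(V, W): V during W ✓
Count: 18.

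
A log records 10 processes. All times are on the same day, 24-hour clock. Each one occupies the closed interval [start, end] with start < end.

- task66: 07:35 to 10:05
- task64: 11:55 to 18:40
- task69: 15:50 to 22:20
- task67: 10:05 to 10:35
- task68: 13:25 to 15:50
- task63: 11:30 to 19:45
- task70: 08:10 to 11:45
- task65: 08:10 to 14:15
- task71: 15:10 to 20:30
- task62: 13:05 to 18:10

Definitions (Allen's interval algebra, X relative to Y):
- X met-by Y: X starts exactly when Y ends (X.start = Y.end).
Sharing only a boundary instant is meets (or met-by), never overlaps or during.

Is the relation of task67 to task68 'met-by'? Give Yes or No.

task67 = [10:05, 10:35], task68 = [13:25, 15:50].
Actual relation of task67 to task68: before.
Asked whether 'met-by' holds → No.

No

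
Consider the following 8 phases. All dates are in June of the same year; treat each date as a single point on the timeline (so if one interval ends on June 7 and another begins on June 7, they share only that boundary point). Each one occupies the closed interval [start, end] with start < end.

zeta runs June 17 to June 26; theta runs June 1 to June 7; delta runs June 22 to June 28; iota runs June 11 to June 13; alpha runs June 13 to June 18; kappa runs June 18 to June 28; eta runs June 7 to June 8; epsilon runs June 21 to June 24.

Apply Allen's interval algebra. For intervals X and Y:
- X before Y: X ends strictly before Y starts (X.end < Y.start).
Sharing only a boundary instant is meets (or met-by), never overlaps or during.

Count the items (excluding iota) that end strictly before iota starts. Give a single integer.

Target iota = [June 11, June 13].
alpha [June 13, June 18] → met-by → no.
delta [June 22, June 28] → after → no.
epsilon [June 21, June 24] → after → no.
eta [June 7, June 8] → before → counts.
kappa [June 18, June 28] → after → no.
theta [June 1, June 7] → before → counts.
zeta [June 17, June 26] → after → no.
Total: 2.

2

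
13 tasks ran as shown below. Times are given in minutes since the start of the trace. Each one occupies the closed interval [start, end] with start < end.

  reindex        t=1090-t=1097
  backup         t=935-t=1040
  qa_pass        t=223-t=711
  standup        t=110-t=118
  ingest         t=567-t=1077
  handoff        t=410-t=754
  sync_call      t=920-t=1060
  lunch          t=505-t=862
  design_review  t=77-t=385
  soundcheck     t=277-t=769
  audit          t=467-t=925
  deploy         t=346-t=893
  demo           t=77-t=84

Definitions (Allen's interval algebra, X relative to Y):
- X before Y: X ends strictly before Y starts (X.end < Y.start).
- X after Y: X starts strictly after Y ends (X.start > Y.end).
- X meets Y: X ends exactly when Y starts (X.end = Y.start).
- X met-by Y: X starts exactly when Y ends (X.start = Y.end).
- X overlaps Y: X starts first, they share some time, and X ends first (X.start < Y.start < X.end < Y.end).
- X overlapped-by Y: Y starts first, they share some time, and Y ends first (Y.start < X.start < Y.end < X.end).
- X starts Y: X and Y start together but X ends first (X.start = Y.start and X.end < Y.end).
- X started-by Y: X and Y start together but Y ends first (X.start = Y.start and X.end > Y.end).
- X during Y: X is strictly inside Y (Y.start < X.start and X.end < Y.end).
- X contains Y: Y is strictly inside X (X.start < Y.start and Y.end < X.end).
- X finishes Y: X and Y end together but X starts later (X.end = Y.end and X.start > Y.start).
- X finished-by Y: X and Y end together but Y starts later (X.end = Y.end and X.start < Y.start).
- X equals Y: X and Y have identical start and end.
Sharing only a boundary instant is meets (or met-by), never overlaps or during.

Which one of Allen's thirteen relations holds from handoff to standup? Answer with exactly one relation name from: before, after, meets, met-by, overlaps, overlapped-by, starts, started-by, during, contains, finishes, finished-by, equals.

after

handoff = [t=410, t=754]; standup = [t=110, t=118].
Compare endpoints: handoff.start > standup.start, handoff.start > standup.end, handoff.end > standup.start, handoff.end > standup.end.
That pattern is 'after'.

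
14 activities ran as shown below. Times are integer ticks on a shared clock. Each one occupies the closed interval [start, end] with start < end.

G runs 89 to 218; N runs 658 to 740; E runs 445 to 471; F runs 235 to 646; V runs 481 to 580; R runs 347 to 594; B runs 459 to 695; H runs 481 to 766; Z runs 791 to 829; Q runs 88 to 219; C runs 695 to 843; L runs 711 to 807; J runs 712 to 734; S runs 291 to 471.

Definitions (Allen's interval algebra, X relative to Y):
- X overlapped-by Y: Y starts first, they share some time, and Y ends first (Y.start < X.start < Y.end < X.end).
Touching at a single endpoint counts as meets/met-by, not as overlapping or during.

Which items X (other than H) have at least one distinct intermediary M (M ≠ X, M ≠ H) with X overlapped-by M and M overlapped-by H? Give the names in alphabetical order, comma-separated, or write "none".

Z

Target H = [481, 766].
Intermediaries M with M overlapped-by H: C, L.
Via C — items with X overlapped-by C: none.
Via L — items with X overlapped-by L: Z.
Union: Z.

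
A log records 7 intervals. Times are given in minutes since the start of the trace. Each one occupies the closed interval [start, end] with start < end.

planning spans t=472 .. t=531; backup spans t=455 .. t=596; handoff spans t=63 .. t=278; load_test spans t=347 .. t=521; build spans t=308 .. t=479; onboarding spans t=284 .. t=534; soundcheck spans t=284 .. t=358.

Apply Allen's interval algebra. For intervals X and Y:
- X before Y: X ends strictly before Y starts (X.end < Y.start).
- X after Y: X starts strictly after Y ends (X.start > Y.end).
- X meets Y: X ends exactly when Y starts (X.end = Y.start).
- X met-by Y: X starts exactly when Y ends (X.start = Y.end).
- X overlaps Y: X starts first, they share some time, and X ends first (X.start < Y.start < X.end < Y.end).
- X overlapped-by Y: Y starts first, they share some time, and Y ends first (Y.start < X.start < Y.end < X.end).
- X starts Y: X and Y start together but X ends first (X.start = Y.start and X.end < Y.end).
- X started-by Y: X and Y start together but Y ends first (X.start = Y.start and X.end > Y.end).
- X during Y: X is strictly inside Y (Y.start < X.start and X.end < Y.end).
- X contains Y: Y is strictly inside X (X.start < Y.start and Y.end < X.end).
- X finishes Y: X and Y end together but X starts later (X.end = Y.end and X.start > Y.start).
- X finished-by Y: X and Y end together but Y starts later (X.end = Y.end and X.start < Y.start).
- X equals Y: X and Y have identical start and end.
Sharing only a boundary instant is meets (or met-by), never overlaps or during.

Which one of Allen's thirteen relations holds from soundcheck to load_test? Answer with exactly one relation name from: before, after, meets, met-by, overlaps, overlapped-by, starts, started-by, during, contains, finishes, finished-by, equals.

overlaps

soundcheck = [t=284, t=358]; load_test = [t=347, t=521].
Compare endpoints: soundcheck.start < load_test.start, soundcheck.start < load_test.end, soundcheck.end > load_test.start, soundcheck.end < load_test.end.
That pattern is 'overlaps'.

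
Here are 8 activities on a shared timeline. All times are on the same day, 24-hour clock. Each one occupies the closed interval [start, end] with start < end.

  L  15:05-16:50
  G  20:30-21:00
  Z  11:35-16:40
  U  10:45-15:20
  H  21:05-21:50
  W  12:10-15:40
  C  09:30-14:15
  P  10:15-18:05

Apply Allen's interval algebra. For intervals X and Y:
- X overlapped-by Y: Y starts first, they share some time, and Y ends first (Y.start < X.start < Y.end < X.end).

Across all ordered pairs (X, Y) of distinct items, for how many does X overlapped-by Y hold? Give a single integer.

Checking all 56 ordered pairs for relation 'overlapped-by'; matching pairs in alphabetical order:
(L, U): L overlapped-by U ✓
(L, W): L overlapped-by W ✓
(L, Z): L overlapped-by Z ✓
(P, C): P overlapped-by C ✓
(U, C): U overlapped-by C ✓
(W, C): W overlapped-by C ✓
(W, U): W overlapped-by U ✓
(Z, C): Z overlapped-by C ✓
(Z, U): Z overlapped-by U ✓
Count: 9.

9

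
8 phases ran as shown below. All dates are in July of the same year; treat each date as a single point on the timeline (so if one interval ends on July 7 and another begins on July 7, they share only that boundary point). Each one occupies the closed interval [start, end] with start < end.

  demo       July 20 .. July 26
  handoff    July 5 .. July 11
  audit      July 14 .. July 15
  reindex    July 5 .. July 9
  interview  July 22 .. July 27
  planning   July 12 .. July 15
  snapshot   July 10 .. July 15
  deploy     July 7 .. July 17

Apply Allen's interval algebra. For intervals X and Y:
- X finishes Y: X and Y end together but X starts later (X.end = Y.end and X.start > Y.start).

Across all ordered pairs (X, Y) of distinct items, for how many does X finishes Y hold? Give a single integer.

3

Checking all 56 ordered pairs for relation 'finishes'; matching pairs in alphabetical order:
(audit, planning): audit finishes planning ✓
(audit, snapshot): audit finishes snapshot ✓
(planning, snapshot): planning finishes snapshot ✓
Count: 3.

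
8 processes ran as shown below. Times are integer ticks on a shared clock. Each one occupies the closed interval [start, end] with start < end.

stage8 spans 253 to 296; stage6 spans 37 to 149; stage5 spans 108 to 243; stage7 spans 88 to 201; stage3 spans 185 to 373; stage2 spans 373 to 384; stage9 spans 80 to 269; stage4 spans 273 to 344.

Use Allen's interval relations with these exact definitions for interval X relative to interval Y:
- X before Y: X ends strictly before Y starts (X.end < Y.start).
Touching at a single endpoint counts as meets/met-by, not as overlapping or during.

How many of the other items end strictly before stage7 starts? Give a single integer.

0

Target stage7 = [88, 201].
stage2 [373, 384] → after → no.
stage3 [185, 373] → overlapped-by → no.
stage4 [273, 344] → after → no.
stage5 [108, 243] → overlapped-by → no.
stage6 [37, 149] → overlaps → no.
stage8 [253, 296] → after → no.
stage9 [80, 269] → contains → no.
Total: 0.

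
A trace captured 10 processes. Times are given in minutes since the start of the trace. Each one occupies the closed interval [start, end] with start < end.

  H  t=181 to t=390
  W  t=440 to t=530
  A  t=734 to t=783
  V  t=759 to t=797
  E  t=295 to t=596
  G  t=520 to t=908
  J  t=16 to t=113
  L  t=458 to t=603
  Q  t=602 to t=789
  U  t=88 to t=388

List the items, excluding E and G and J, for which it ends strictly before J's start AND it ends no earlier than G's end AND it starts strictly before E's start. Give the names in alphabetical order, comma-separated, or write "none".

Conditions: its end is strictly before J's start (X.end < t=16) AND its end is no earlier than G's end (X.end >= t=908) AND its start is strictly before E's start (X.start < t=295).
A: end t=783 < t=16? ✗; end t=783 >= t=908? ✗; start t=734 < t=295? ✗ → no.
H: end t=390 < t=16? ✗; end t=390 >= t=908? ✗; start t=181 < t=295? ✓ → no.
L: end t=603 < t=16? ✗; end t=603 >= t=908? ✗; start t=458 < t=295? ✗ → no.
Q: end t=789 < t=16? ✗; end t=789 >= t=908? ✗; start t=602 < t=295? ✗ → no.
U: end t=388 < t=16? ✗; end t=388 >= t=908? ✗; start t=88 < t=295? ✓ → no.
V: end t=797 < t=16? ✗; end t=797 >= t=908? ✗; start t=759 < t=295? ✗ → no.
W: end t=530 < t=16? ✗; end t=530 >= t=908? ✗; start t=440 < t=295? ✗ → no.
Result: none.

none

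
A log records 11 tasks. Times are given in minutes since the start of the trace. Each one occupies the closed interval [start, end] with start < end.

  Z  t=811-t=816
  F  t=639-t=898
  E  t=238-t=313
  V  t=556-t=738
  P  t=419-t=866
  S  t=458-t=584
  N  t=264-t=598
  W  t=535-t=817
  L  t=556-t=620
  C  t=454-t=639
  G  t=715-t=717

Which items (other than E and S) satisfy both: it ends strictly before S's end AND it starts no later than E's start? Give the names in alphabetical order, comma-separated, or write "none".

none

Conditions: its end is strictly before S's end (X.end < t=584) AND its start is no later than E's start (X.start <= t=238).
C: end t=639 < t=584? ✗; start t=454 <= t=238? ✗ → no.
F: end t=898 < t=584? ✗; start t=639 <= t=238? ✗ → no.
G: end t=717 < t=584? ✗; start t=715 <= t=238? ✗ → no.
L: end t=620 < t=584? ✗; start t=556 <= t=238? ✗ → no.
N: end t=598 < t=584? ✗; start t=264 <= t=238? ✗ → no.
P: end t=866 < t=584? ✗; start t=419 <= t=238? ✗ → no.
V: end t=738 < t=584? ✗; start t=556 <= t=238? ✗ → no.
W: end t=817 < t=584? ✗; start t=535 <= t=238? ✗ → no.
Z: end t=816 < t=584? ✗; start t=811 <= t=238? ✗ → no.
Result: none.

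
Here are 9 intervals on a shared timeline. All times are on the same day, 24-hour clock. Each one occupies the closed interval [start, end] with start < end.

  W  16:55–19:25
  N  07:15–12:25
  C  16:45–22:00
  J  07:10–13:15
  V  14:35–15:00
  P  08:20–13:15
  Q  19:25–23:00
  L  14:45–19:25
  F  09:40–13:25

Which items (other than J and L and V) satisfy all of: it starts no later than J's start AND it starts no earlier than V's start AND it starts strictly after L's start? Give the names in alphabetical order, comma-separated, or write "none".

Conditions: its start is no later than J's start (X.start <= 07:10) AND its start is no earlier than V's start (X.start >= 14:35) AND its start is strictly after L's start (X.start > 14:45).
C: start 16:45 <= 07:10? ✗; start 16:45 >= 14:35? ✓; start 16:45 > 14:45? ✓ → no.
F: start 09:40 <= 07:10? ✗; start 09:40 >= 14:35? ✗; start 09:40 > 14:45? ✗ → no.
N: start 07:15 <= 07:10? ✗; start 07:15 >= 14:35? ✗; start 07:15 > 14:45? ✗ → no.
P: start 08:20 <= 07:10? ✗; start 08:20 >= 14:35? ✗; start 08:20 > 14:45? ✗ → no.
Q: start 19:25 <= 07:10? ✗; start 19:25 >= 14:35? ✓; start 19:25 > 14:45? ✓ → no.
W: start 16:55 <= 07:10? ✗; start 16:55 >= 14:35? ✓; start 16:55 > 14:45? ✓ → no.
Result: none.

none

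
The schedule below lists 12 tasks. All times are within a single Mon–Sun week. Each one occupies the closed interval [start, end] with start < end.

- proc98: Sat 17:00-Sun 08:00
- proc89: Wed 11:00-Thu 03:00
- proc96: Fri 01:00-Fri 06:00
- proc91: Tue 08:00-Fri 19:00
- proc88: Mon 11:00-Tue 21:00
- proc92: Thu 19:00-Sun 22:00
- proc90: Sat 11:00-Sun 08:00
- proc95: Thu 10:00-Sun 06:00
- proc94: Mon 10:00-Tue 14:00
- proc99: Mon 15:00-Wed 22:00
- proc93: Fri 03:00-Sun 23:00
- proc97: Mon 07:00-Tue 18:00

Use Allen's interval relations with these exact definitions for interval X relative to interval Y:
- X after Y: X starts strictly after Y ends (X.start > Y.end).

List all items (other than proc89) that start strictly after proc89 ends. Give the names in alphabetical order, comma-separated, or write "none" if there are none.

proc90, proc92, proc93, proc95, proc96, proc98

Target proc89 = [Wed 11:00, Thu 03:00].
proc88 [Mon 11:00, Tue 21:00] → before → no.
proc90 [Sat 11:00, Sun 08:00] → after → yes.
proc91 [Tue 08:00, Fri 19:00] → contains → no.
proc92 [Thu 19:00, Sun 22:00] → after → yes.
proc93 [Fri 03:00, Sun 23:00] → after → yes.
proc94 [Mon 10:00, Tue 14:00] → before → no.
proc95 [Thu 10:00, Sun 06:00] → after → yes.
proc96 [Fri 01:00, Fri 06:00] → after → yes.
proc97 [Mon 07:00, Tue 18:00] → before → no.
proc98 [Sat 17:00, Sun 08:00] → after → yes.
proc99 [Mon 15:00, Wed 22:00] → overlaps → no.
Result: proc90, proc92, proc93, proc95, proc96, proc98.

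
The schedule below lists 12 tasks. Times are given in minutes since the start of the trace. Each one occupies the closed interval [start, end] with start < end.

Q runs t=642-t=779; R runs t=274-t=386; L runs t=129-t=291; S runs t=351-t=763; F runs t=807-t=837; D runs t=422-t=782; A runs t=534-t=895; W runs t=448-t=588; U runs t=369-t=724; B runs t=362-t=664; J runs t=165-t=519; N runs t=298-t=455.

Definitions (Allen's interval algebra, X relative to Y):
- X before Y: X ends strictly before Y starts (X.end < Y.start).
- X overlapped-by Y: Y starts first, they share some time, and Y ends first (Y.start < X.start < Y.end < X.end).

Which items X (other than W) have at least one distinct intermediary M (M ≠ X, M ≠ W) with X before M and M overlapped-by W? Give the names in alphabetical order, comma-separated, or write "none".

Target W = [t=448, t=588].
Intermediaries M with M overlapped-by W: A.
Via A — items with X before A: J, L, N, R.
Union: J, L, N, R.

J, L, N, R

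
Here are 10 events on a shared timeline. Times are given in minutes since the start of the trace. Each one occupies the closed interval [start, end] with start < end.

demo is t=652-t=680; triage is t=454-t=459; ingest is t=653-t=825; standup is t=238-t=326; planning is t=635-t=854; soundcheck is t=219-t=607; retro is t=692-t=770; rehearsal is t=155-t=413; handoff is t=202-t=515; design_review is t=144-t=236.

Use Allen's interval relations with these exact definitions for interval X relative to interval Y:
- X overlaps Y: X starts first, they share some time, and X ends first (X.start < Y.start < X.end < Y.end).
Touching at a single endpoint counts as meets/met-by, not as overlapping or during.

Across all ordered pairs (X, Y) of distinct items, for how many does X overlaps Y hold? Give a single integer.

Checking all 90 ordered pairs for relation 'overlaps'; matching pairs in alphabetical order:
(demo, ingest): demo overlaps ingest ✓
(design_review, handoff): design_review overlaps handoff ✓
(design_review, rehearsal): design_review overlaps rehearsal ✓
(design_review, soundcheck): design_review overlaps soundcheck ✓
(handoff, soundcheck): handoff overlaps soundcheck ✓
(rehearsal, handoff): rehearsal overlaps handoff ✓
(rehearsal, soundcheck): rehearsal overlaps soundcheck ✓
Count: 7.

7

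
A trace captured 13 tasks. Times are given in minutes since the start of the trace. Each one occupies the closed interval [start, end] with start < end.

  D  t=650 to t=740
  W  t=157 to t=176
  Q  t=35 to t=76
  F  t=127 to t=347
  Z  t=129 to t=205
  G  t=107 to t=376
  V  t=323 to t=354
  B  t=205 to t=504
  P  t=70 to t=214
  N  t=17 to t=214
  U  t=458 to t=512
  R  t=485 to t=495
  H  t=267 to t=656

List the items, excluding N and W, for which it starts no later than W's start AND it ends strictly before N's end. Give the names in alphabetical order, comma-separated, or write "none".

Q, Z

Conditions: its start is no later than W's start (X.start <= t=157) AND its end is strictly before N's end (X.end < t=214).
B: start t=205 <= t=157? ✗; end t=504 < t=214? ✗ → no.
D: start t=650 <= t=157? ✗; end t=740 < t=214? ✗ → no.
F: start t=127 <= t=157? ✓; end t=347 < t=214? ✗ → no.
G: start t=107 <= t=157? ✓; end t=376 < t=214? ✗ → no.
H: start t=267 <= t=157? ✗; end t=656 < t=214? ✗ → no.
P: start t=70 <= t=157? ✓; end t=214 < t=214? ✗ → no.
Q: start t=35 <= t=157? ✓; end t=76 < t=214? ✓ → yes.
R: start t=485 <= t=157? ✗; end t=495 < t=214? ✗ → no.
U: start t=458 <= t=157? ✗; end t=512 < t=214? ✗ → no.
V: start t=323 <= t=157? ✗; end t=354 < t=214? ✗ → no.
Z: start t=129 <= t=157? ✓; end t=205 < t=214? ✓ → yes.
Result: Q, Z.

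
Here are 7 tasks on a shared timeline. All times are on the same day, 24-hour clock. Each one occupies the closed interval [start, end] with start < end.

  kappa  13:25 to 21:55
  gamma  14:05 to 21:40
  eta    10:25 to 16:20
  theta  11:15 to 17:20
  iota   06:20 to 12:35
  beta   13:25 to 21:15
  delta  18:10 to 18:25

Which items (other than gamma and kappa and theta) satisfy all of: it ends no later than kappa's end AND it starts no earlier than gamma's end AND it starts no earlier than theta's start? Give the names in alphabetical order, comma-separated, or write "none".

none

Conditions: its end is no later than kappa's end (X.end <= 21:55) AND its start is no earlier than gamma's end (X.start >= 21:40) AND its start is no earlier than theta's start (X.start >= 11:15).
beta: end 21:15 <= 21:55? ✓; start 13:25 >= 21:40? ✗; start 13:25 >= 11:15? ✓ → no.
delta: end 18:25 <= 21:55? ✓; start 18:10 >= 21:40? ✗; start 18:10 >= 11:15? ✓ → no.
eta: end 16:20 <= 21:55? ✓; start 10:25 >= 21:40? ✗; start 10:25 >= 11:15? ✗ → no.
iota: end 12:35 <= 21:55? ✓; start 06:20 >= 21:40? ✗; start 06:20 >= 11:15? ✗ → no.
Result: none.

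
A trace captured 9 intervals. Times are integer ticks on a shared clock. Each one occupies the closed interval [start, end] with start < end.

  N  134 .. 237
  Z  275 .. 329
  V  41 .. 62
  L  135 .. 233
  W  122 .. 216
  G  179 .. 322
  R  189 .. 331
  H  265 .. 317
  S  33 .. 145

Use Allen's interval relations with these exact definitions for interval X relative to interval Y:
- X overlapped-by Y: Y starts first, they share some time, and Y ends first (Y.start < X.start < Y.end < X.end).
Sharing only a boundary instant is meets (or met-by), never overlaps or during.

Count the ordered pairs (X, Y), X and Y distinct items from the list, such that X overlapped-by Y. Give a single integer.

Checking all 72 ordered pairs for relation 'overlapped-by'; matching pairs in alphabetical order:
(G, L): G overlapped-by L ✓
(G, N): G overlapped-by N ✓
(G, W): G overlapped-by W ✓
(L, S): L overlapped-by S ✓
(L, W): L overlapped-by W ✓
(N, S): N overlapped-by S ✓
(N, W): N overlapped-by W ✓
(R, G): R overlapped-by G ✓
(R, L): R overlapped-by L ✓
(R, N): R overlapped-by N ✓
(R, W): R overlapped-by W ✓
(W, S): W overlapped-by S ✓
(Z, G): Z overlapped-by G ✓
(Z, H): Z overlapped-by H ✓
Count: 14.

14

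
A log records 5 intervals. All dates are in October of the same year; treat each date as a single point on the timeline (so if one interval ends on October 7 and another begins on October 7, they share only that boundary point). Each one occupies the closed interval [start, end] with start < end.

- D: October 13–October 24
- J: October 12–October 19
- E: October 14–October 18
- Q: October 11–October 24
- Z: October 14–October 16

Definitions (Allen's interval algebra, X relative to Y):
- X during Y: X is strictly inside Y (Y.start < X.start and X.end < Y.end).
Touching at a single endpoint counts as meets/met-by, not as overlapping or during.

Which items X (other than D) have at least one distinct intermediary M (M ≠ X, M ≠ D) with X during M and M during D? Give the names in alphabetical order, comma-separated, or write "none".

none

Target D = [October 13, October 24].
Intermediaries M with M during D: E, Z.
Via E — items with X during E: none.
Via Z — items with X during Z: none.
Union: none.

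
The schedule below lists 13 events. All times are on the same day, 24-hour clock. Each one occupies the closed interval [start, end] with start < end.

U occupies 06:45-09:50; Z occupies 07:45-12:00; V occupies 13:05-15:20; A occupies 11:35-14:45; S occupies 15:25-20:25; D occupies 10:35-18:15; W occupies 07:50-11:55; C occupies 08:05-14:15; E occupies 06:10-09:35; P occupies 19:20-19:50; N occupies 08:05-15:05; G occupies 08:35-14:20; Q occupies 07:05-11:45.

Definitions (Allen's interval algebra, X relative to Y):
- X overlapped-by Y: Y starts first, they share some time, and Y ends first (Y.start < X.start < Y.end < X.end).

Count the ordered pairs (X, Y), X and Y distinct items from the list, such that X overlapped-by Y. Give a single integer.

Checking all 156 ordered pairs for relation 'overlapped-by'; matching pairs in alphabetical order:
(A, C): A overlapped-by C ✓
(A, G): A overlapped-by G ✓
(A, Q): A overlapped-by Q ✓
(A, W): A overlapped-by W ✓
(A, Z): A overlapped-by Z ✓
(C, E): C overlapped-by E ✓
(C, Q): C overlapped-by Q ✓
(C, U): C overlapped-by U ✓
(C, W): C overlapped-by W ✓
(C, Z): C overlapped-by Z ✓
(D, C): D overlapped-by C ✓
(D, G): D overlapped-by G ✓
(D, N): D overlapped-by N ✓
(D, Q): D overlapped-by Q ✓
(D, W): D overlapped-by W ✓
(D, Z): D overlapped-by Z ✓
(G, C): G overlapped-by C ✓
(G, E): G overlapped-by E ✓
(G, Q): G overlapped-by Q ✓
(G, U): G overlapped-by U ✓
(G, W): G overlapped-by W ✓
(G, Z): G overlapped-by Z ✓
(N, E): N overlapped-by E ✓
(N, Q): N overlapped-by Q ✓
... plus 17 further pairs not listed.
Count: 41.

41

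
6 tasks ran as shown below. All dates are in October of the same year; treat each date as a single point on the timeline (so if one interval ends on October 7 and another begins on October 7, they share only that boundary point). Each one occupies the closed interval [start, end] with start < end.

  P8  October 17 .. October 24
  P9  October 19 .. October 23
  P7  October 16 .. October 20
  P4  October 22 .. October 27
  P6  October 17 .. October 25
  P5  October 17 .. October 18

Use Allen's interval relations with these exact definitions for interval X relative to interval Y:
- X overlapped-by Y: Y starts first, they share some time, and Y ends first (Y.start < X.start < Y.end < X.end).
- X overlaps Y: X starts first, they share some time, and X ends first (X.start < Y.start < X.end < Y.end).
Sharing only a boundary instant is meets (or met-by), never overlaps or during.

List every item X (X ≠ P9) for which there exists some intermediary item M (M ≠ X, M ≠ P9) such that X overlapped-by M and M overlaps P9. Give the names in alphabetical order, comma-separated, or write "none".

P6, P8

Target P9 = [October 19, October 23].
Intermediaries M with M overlaps P9: P7.
Via P7 — items with X overlapped-by P7: P6, P8.
Union: P6, P8.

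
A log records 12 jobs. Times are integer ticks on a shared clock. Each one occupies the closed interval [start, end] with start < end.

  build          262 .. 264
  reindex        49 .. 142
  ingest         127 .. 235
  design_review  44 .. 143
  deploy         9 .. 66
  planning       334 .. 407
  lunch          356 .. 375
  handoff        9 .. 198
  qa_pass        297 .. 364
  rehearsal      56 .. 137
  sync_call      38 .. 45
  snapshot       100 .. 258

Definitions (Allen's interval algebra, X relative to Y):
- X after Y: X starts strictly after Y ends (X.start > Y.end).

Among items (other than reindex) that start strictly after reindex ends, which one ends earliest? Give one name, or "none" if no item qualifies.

Target reindex = [49, 142].
build [262, 264] → after → candidate.
deploy [9, 66] → overlaps → excluded.
design_review [44, 143] → contains → excluded.
handoff [9, 198] → contains → excluded.
ingest [127, 235] → overlapped-by → excluded.
lunch [356, 375] → after → candidate.
planning [334, 407] → after → candidate.
qa_pass [297, 364] → after → candidate.
rehearsal [56, 137] → during → excluded.
snapshot [100, 258] → overlapped-by → excluded.
sync_call [38, 45] → before → excluded.
Among candidates, earliest end is 264 → build.

build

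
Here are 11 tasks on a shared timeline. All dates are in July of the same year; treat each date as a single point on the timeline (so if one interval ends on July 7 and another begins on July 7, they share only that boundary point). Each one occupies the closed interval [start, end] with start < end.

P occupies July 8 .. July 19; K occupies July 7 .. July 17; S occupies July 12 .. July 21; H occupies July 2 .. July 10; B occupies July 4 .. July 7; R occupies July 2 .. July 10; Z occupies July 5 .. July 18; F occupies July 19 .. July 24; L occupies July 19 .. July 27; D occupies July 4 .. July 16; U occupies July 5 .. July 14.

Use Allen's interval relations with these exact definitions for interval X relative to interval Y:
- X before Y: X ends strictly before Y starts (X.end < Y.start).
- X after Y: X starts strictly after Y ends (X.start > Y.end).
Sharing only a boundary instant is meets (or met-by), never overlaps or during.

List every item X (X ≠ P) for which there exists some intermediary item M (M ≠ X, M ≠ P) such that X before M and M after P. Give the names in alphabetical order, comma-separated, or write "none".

Target P = [July 8, July 19].
Intermediaries M with M after P: none.
Union: none.

none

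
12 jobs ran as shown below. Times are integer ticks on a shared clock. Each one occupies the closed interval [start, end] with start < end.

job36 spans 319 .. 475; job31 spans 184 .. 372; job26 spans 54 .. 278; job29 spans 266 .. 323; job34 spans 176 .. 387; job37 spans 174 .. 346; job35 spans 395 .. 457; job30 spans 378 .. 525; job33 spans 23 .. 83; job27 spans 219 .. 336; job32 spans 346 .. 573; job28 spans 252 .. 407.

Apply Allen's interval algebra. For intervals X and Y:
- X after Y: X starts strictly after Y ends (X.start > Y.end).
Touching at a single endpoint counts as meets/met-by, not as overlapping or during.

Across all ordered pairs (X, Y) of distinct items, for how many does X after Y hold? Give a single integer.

25

Checking all 132 ordered pairs for relation 'after'; matching pairs in alphabetical order:
(job27, job33): job27 after job33 ✓
(job28, job33): job28 after job33 ✓
(job29, job33): job29 after job33 ✓
(job30, job26): job30 after job26 ✓
(job30, job27): job30 after job27 ✓
(job30, job29): job30 after job29 ✓
(job30, job31): job30 after job31 ✓
(job30, job33): job30 after job33 ✓
(job30, job37): job30 after job37 ✓
(job31, job33): job31 after job33 ✓
(job32, job26): job32 after job26 ✓
(job32, job27): job32 after job27 ✓
(job32, job29): job32 after job29 ✓
(job32, job33): job32 after job33 ✓
(job34, job33): job34 after job33 ✓
(job35, job26): job35 after job26 ✓
(job35, job27): job35 after job27 ✓
(job35, job29): job35 after job29 ✓
(job35, job31): job35 after job31 ✓
(job35, job33): job35 after job33 ✓
(job35, job34): job35 after job34 ✓
(job35, job37): job35 after job37 ✓
(job36, job26): job36 after job26 ✓
(job36, job33): job36 after job33 ✓
... plus 1 further pairs not listed.
Count: 25.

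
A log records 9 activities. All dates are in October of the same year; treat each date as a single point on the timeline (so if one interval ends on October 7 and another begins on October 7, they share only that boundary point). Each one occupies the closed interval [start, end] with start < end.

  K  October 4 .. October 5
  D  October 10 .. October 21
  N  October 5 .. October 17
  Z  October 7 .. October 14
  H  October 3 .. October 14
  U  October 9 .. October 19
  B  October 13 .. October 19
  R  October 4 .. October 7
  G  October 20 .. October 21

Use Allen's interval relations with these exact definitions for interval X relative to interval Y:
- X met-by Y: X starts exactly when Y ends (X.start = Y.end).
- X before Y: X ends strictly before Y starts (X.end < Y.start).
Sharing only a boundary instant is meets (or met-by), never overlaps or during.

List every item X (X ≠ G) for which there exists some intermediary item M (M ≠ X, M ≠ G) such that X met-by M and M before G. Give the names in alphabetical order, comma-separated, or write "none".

N, Z

Target G = [October 20, October 21].
Intermediaries M with M before G: B, H, K, N, R, U, Z.
Via B — items with X met-by B: none.
Via H — items with X met-by H: none.
Via K — items with X met-by K: N.
Via N — items with X met-by N: none.
Via R — items with X met-by R: Z.
Via U — items with X met-by U: none.
Via Z — items with X met-by Z: none.
Union: N, Z.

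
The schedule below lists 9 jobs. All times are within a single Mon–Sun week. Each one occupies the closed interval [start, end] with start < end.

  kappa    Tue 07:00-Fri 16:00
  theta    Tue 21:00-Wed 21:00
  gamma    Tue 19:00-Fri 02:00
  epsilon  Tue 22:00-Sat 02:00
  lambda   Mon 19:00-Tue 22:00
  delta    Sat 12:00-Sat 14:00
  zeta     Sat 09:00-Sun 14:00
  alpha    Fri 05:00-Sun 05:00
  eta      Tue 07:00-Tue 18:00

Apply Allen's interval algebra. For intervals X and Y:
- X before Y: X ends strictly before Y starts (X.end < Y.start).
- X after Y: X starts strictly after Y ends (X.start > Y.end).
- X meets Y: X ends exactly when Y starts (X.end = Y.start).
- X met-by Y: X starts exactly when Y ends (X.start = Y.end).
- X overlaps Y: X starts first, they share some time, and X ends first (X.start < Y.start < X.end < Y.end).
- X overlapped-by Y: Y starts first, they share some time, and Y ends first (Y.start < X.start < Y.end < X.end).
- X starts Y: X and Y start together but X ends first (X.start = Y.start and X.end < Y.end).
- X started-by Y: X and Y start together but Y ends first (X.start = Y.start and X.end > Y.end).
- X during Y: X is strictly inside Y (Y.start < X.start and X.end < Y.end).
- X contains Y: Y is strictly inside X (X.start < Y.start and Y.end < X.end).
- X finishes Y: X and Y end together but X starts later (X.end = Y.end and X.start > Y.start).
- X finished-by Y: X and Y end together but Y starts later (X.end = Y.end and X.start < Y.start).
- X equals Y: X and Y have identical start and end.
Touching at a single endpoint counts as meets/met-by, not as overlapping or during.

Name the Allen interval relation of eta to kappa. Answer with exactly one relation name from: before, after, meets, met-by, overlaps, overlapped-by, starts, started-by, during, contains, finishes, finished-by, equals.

starts

eta = [Tue 07:00, Tue 18:00]; kappa = [Tue 07:00, Fri 16:00].
Compare endpoints: eta.start = kappa.start, eta.start < kappa.end, eta.end > kappa.start, eta.end < kappa.end.
That pattern is 'starts'.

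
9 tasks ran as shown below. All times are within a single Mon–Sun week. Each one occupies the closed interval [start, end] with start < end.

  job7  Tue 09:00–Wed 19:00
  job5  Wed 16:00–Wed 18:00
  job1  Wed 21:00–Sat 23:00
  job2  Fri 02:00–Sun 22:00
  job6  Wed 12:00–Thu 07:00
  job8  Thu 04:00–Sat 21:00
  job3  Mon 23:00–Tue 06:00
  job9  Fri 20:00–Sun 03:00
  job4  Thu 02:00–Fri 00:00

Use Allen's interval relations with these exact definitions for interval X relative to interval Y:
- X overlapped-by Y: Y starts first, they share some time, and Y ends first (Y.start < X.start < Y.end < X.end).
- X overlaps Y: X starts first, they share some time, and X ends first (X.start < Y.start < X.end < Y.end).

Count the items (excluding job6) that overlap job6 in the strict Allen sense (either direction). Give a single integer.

4

Target job6 = [Wed 12:00, Thu 07:00].
job1 [Wed 21:00, Sat 23:00] → overlapped-by → counts.
job2 [Fri 02:00, Sun 22:00] → after → no.
job3 [Mon 23:00, Tue 06:00] → before → no.
job4 [Thu 02:00, Fri 00:00] → overlapped-by → counts.
job5 [Wed 16:00, Wed 18:00] → during → no.
job7 [Tue 09:00, Wed 19:00] → overlaps → counts.
job8 [Thu 04:00, Sat 21:00] → overlapped-by → counts.
job9 [Fri 20:00, Sun 03:00] → after → no.
Total: 4.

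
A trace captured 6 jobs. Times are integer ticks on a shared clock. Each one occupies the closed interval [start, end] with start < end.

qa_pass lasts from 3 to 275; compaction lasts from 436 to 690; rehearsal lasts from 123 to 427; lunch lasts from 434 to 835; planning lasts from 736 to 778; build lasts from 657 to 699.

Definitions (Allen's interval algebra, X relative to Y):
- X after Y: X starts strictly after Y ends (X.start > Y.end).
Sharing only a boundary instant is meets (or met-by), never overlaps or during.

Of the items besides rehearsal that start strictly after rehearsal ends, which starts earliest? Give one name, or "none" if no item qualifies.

Target rehearsal = [123, 427].
build [657, 699] → after → candidate.
compaction [436, 690] → after → candidate.
lunch [434, 835] → after → candidate.
planning [736, 778] → after → candidate.
qa_pass [3, 275] → overlaps → excluded.
Among candidates, earliest start is 434 → lunch.

lunch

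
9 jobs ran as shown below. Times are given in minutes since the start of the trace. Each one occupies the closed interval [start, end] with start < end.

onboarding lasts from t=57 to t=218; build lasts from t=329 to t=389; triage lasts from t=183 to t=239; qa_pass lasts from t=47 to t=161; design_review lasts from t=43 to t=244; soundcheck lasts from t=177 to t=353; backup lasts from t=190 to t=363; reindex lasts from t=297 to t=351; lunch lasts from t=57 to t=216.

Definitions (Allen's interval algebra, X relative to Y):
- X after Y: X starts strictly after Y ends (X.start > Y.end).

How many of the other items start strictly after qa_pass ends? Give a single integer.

5

Target qa_pass = [t=47, t=161].
backup [t=190, t=363] → after → counts.
build [t=329, t=389] → after → counts.
design_review [t=43, t=244] → contains → no.
lunch [t=57, t=216] → overlapped-by → no.
onboarding [t=57, t=218] → overlapped-by → no.
reindex [t=297, t=351] → after → counts.
soundcheck [t=177, t=353] → after → counts.
triage [t=183, t=239] → after → counts.
Total: 5.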